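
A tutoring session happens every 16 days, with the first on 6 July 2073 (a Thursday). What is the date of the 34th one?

16 December 2074

The 34th occurrence is 33 intervals after the first: 33 × 16 = 528 days after 6 July 2073.
July has 31 days — 25 days to the end of July leaves 503.
From end of July to end of 2073 is 153 days (350 left).
January has 31 days (319 left).
February has 28 days (291 left).
March has 31 days (260 left).
April has 30 days (230 left).
May has 31 days (199 left).
June has 30 days (169 left).
July has 31 days (138 left).
August has 31 days (107 left).
September has 30 days (77 left).
October has 31 days (46 left).
November has 30 days (16 left).
16 days into December → 16 December 2074.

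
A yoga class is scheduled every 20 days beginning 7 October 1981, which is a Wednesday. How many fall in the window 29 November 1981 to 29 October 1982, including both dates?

17

Occurrences land 20·i days after 7 October 1981 for i = 0, 1, 2, …
29 November 1981 is 53 days after the start; 53 ÷ 20 = 2 remainder 13; since the remainder is 13, round up to i = 3. First occurrence in the window: #4 on 6 December 1981 (3×20 = 60 days in).
29 October 1982 is 387 days after the start; 387 ÷ 20 = 19 remainder 7. Last occurrence in the window: #20 on 22 October 1982.
Occurrences #4 through #20: 17 in total.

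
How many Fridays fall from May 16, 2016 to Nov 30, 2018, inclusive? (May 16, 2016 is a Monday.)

May 16, 2016 is a Monday; the first Friday on or after it is May 20, 2016 (4 days later).
From May 20, 2016 to Nov 30, 2018: 225 + 365 + 334 = 924 days (rest of 2016, 2017, to Nov 30, 2018 in 2018).
924 ÷ 7 = 132 full weeks with remainder 0, so 132 more Fridays after the first → 133.

133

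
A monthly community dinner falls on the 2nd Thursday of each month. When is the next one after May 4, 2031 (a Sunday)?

May 8, 2031

May 2031 starts on a Thursday; its first Thursday is the 1st, so the 2nd Thursday is the 8th — May 8, 2031.
May 8, 2031 is after May 4, 2031, so that is the next one.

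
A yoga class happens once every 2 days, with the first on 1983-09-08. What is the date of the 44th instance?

1983-12-03

The 44th occurrence is 43 intervals after the first: 43 × 2 = 86 days after 1983-09-08.
September has 30 days — 22 days to the end of September leaves 64.
October has 31 days (33 left).
November has 30 days (3 left).
3 days into December → 1983-12-03.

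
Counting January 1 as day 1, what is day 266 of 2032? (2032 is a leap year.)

2032-09-22

January has 31 days (266 − 31 = 235 remain).
February has 29 days (235 − 29 = 206 remain).
March has 31 days (206 − 31 = 175 remain).
April has 30 days (175 − 30 = 145 remain).
May has 31 days (145 − 31 = 114 remain).
June has 30 days (114 − 30 = 84 remain).
July has 31 days (84 − 31 = 53 remain).
August has 31 days (53 − 31 = 22 remain).
22 into September → September 22.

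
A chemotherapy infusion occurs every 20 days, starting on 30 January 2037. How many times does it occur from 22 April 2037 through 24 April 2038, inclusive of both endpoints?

18

Occurrences land 20·i days after 30 January 2037 for i = 0, 1, 2, …
22 April 2037 is 82 days after the start; 82 ÷ 20 = 4 remainder 2; since the remainder is 2, round up to i = 5. First occurrence in the window: #6 on 10 May 2037 (5×20 = 100 days in).
24 April 2038 is 449 days after the start; 449 ÷ 20 = 22 remainder 9. Last occurrence in the window: #23 on 15 April 2038.
Occurrences #6 through #23: 18 in total.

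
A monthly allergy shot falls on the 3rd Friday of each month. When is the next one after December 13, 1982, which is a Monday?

December 17, 1982

December 1982 starts on a Wednesday; its first Friday is the 3rd, so the 3rd Friday is the 17th — December 17, 1982.
December 17, 1982 is after December 13, 1982, so that is the next one.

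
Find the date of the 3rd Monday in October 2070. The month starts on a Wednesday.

October 20, 2070

October 2070 begins on a Wednesday, so the first Monday is October 6 (5 days later).
The 3rd Monday is 2 weeks later: 6 + 14 = 20.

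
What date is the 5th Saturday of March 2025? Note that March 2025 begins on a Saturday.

March 29, 2025

March 2025 begins on a Saturday, so the first Saturday is March 1.
The 5th Saturday is 4 weeks later: 1 + 28 = 29.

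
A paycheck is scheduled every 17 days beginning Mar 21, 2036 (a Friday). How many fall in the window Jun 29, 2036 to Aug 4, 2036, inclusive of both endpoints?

Occurrences land 17·i days after Mar 21, 2036 for i = 0, 1, 2, …
Jun 29, 2036 is 100 days after the start; 100 ÷ 17 = 5 remainder 15; since the remainder is 15, round up to i = 6. First occurrence in the window: #7 on Jul 1, 2036 (6×17 = 102 days in).
Aug 4, 2036 is 136 days after the start; 136 ÷ 17 = 8 remainder 0. Last occurrence in the window: #9 on Aug 4, 2036.
Occurrences #7 through #9: 3 in total.

3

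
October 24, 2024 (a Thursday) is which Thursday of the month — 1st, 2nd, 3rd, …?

4th

Day 24 falls in week ⌈24/7⌉ of the month.
Days 1–7 hold the 1st Thursday, 8–14 the 2nd, 15–21 the 3rd, 22–28 the 4th, 29–31 the 5th.
24 is in the range for the 4th.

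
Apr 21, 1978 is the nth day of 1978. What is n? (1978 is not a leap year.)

111

Days in months before Apr: 31 + 28 + 31 = 90.
Plus 21 days into Apr → day 111.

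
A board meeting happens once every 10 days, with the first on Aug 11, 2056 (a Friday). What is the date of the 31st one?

The 31st occurrence is 30 intervals after the first: 30 × 10 = 300 days after Aug 11, 2056.
Aug has 31 days — 20 days to the end of Aug leaves 280.
Sep has 30 days (250 left).
Oct has 31 days (219 left).
Nov has 30 days (189 left).
Dec has 31 days (158 left).
Jan has 31 days (127 left).
Feb has 28 days (99 left).
Mar has 31 days (68 left).
Apr has 30 days (38 left).
May has 31 days (7 left).
7 days into Jun → Jun 7, 2057.

Jun 7, 2057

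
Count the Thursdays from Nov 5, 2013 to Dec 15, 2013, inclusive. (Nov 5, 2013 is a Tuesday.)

6

Nov 5, 2013 is a Tuesday; the first Thursday on or after it is Nov 7, 2013 (2 days later).
From Nov 7, 2013 to Dec 15, 2013: 23 + 15 = 38 days (rest of Nov, Dec).
38 ÷ 7 = 5 full weeks with remainder 3, so 5 more Thursdays after the first → 6.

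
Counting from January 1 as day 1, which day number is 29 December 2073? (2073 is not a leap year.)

363

Days in months before December: 31 + 28 + 31 + 30 + 31 + 30 + 31 + 31 + 30 + 31 + 30 = 334.
Plus 29 days into December → day 363.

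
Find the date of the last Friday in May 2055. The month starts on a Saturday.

May 28, 2055

May 2055 begins on a Saturday, so the first Friday is May 7 (6 days later).
May 2055 has 31 days. Adding weeks: 7, 14, 21, 28 — the last one ≤ 31 is the 28th.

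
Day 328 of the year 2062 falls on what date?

2062-11-24

January has 31 days (328 − 31 = 297 remain).
February has 28 days (297 − 28 = 269 remain).
March has 31 days (269 − 31 = 238 remain).
April has 30 days (238 − 30 = 208 remain).
May has 31 days (208 − 31 = 177 remain).
June has 30 days (177 − 30 = 147 remain).
July has 31 days (147 − 31 = 116 remain).
August has 31 days (116 − 31 = 85 remain).
September has 30 days (85 − 30 = 55 remain).
October has 31 days (55 − 31 = 24 remain).
24 into November → November 24.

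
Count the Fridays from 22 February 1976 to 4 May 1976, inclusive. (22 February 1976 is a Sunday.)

10

22 February 1976 is a Sunday; the first Friday on or after it is 27 February 1976 (5 days later).
From 27 February 1976 to 4 May 1976: 2 + 31 + 30 + 4 = 67 days (rest of February, March, April, May).
67 ÷ 7 = 9 full weeks with remainder 4, so 9 more Fridays after the first → 10.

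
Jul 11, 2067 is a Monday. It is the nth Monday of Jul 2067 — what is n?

Day 11 falls in week ⌈11/7⌉ of the month.
Days 1–7 hold the 1st Monday, 8–14 the 2nd, 15–21 the 3rd, 22–28 the 4th, 29–31 the 5th.
11 is in the range for the 2nd.

2nd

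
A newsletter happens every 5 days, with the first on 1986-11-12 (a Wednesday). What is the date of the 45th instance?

1987-06-20

The 45th occurrence is 44 intervals after the first: 44 × 5 = 220 days after 1986-11-12.
November has 30 days — 18 days to the end of November leaves 202.
December has 31 days (171 left).
January has 31 days (140 left).
February has 28 days (112 left).
March has 31 days (81 left).
April has 30 days (51 left).
May has 31 days (20 left).
20 days into June → 1987-06-20.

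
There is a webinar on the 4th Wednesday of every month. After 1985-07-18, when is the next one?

1985-07-24

July 1985 starts on a Monday; its first Wednesday is the 3rd, so the 4th Wednesday is the 24th — 1985-07-24.
1985-07-24 is after 1985-07-18, so that is the next one.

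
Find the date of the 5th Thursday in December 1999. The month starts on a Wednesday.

December 1999 begins on a Wednesday, so the first Thursday is December 2 (1 day later).
The 5th Thursday is 4 weeks later: 2 + 28 = 30.

1999-12-30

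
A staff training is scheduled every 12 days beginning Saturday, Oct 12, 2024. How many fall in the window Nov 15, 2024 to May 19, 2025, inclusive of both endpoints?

Occurrences land 12·i days after Oct 12, 2024 for i = 0, 1, 2, …
Nov 15, 2024 is 34 days after the start; 34 ÷ 12 = 2 remainder 10; since the remainder is 10, round up to i = 3. First occurrence in the window: #4 on Nov 17, 2024 (3×12 = 36 days in).
May 19, 2025 is 219 days after the start; 219 ÷ 12 = 18 remainder 3. Last occurrence in the window: #19 on May 16, 2025.
Occurrences #4 through #19: 16 in total.

16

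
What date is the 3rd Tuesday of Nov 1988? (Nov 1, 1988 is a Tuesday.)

Nov 15, 1988

Nov 1988 begins on a Tuesday, so the first Tuesday is Nov 1.
The 3rd Tuesday is 2 weeks later: 1 + 14 = 15.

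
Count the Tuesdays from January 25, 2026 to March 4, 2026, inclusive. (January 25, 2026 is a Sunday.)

6

January 25, 2026 is a Sunday; the first Tuesday on or after it is January 27, 2026 (2 days later).
From January 27, 2026 to March 4, 2026: 4 + 28 + 4 = 36 days (rest of January, February, March).
36 ÷ 7 = 5 full weeks with remainder 1, so 5 more Tuesdays after the first → 6.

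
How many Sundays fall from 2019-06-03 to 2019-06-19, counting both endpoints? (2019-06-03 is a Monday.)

2

2019-06-03 is a Monday; the first Sunday on or after it is 2019-06-09 (6 days later).
From 2019-06-09 to 2019-06-19 is 19 − 9 = 10 days.
10 ÷ 7 = 1 full weeks with remainder 3, so 1 more Sundays after the first → 2.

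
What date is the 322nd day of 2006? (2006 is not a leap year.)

January has 31 days (322 − 31 = 291 remain).
February has 28 days (291 − 28 = 263 remain).
March has 31 days (263 − 31 = 232 remain).
April has 30 days (232 − 30 = 202 remain).
May has 31 days (202 − 31 = 171 remain).
June has 30 days (171 − 30 = 141 remain).
July has 31 days (141 − 31 = 110 remain).
August has 31 days (110 − 31 = 79 remain).
September has 30 days (79 − 30 = 49 remain).
October has 31 days (49 − 31 = 18 remain).
18 into November → November 18.

November 18, 2006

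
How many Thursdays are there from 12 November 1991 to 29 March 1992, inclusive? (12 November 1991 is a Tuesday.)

12 November 1991 is a Tuesday; the first Thursday on or after it is 14 November 1991 (2 days later).
From 14 November 1991 to 29 March 1992: 16 + 31 + 31 + 29 + 29 = 136 days (rest of November, December, January, February, March).
136 ÷ 7 = 19 full weeks with remainder 3, so 19 more Thursdays after the first → 20.

20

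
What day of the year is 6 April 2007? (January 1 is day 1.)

96

Days in months before April: 31 + 28 + 31 = 90.
Plus 6 days into April → day 96.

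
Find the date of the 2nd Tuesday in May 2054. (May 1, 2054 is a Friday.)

2054-05-12

May 2054 begins on a Friday, so the first Tuesday is May 5 (4 days later).
The 2nd Tuesday is 1 weeks later: 5 + 7 = 12.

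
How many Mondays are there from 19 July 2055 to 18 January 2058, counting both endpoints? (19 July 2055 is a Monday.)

19 July 2055 is a Monday; the first Monday on or after it is 19 July 2055.
From 19 July 2055 to 18 January 2058: 165 + 366 + 365 + 18 = 914 days (rest of 2055, 2056, 2057, to 18 January 2058 in 2058).
914 ÷ 7 = 130 full weeks with remainder 4, so 130 more Mondays after the first → 131.

131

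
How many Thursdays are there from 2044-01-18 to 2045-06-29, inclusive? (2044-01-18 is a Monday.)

2044-01-18 is a Monday; the first Thursday on or after it is 2044-01-21 (3 days later).
From 2044-01-21 to 2045-06-29: 345 + 180 = 525 days (rest of 2044, to 2045-06-29 in 2045).
525 ÷ 7 = 75 full weeks with remainder 0, so 75 more Thursdays after the first → 76.

76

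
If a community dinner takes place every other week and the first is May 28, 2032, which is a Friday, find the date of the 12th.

The 12th occurrence is 11 intervals after the first: 11 × 14 = 154 days after May 28, 2032.
May has 31 days — 3 days to the end of May leaves 151.
Jun has 30 days (121 left).
Jul has 31 days (90 left).
Aug has 31 days (59 left).
Sep has 30 days (29 left).
29 days into Oct → Oct 29, 2032.

Oct 29, 2032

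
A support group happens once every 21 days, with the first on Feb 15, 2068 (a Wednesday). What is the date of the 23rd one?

May 22, 2069

The 23rd occurrence is 22 intervals after the first: 22 × 21 = 462 days after Feb 15, 2068.
Feb has 29 days — 14 days to the end of Feb leaves 448.
From end of Feb to end of 2068 is 306 days (142 left).
Jan has 31 days (111 left).
Feb has 28 days (83 left).
Mar has 31 days (52 left).
Apr has 30 days (22 left).
22 days into May → May 22, 2069.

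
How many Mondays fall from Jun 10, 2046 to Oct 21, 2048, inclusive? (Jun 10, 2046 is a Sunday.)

124

Jun 10, 2046 is a Sunday; the first Monday on or after it is Jun 11, 2046 (1 day later).
From Jun 11, 2046 to Oct 21, 2048: 203 + 365 + 295 = 863 days (rest of 2046, 2047, to Oct 21, 2048 in 2048).
863 ÷ 7 = 123 full weeks with remainder 2, so 123 more Mondays after the first → 124.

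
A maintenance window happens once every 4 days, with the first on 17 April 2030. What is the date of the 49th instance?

26 October 2030

The 49th occurrence is 48 intervals after the first: 48 × 4 = 192 days after 17 April 2030.
April has 30 days — 13 days to the end of April leaves 179.
May has 31 days (148 left).
June has 30 days (118 left).
July has 31 days (87 left).
August has 31 days (56 left).
September has 30 days (26 left).
26 days into October → 26 October 2030.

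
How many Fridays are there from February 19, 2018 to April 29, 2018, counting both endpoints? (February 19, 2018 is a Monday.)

February 19, 2018 is a Monday; the first Friday on or after it is February 23, 2018 (4 days later).
From February 23, 2018 to April 29, 2018: 5 + 31 + 29 = 65 days (rest of February, March, April).
65 ÷ 7 = 9 full weeks with remainder 2, so 9 more Fridays after the first → 10.

10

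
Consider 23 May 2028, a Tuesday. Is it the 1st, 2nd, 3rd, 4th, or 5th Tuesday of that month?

Day 23 falls in week ⌈23/7⌉ of the month.
Days 1–7 hold the 1st Tuesday, 8–14 the 2nd, 15–21 the 3rd, 22–28 the 4th, 29–31 the 5th.
23 is in the range for the 4th.

4th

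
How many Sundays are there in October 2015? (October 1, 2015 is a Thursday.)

4

October 1, 2015 is a Thursday; the first Sunday on or after it is October 4, 2015 (3 days later).
From October 4, 2015 to October 31, 2015 is 31 − 4 = 27 days.
27 ÷ 7 = 3 full weeks with remainder 6, so 3 more Sundays after the first → 4.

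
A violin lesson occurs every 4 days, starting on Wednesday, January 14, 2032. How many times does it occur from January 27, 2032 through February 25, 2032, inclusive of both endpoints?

7

Occurrences land 4·i days after January 14, 2032 for i = 0, 1, 2, …
January 27, 2032 is 13 days after the start; 13 ÷ 4 = 3 remainder 1; since the remainder is 1, round up to i = 4. First occurrence in the window: #5 on January 30, 2032 (4×4 = 16 days in).
February 25, 2032 is 42 days after the start; 42 ÷ 4 = 10 remainder 2. Last occurrence in the window: #11 on February 23, 2032.
Occurrences #5 through #11: 7 in total.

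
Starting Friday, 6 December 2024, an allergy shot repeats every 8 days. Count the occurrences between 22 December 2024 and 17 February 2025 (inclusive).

8

Occurrences land 8·i days after 6 December 2024 for i = 0, 1, 2, …
22 December 2024 is 16 days after the start; 16 ÷ 8 = 2 remainder 0. First occurrence in the window: #3 on 22 December 2024 (2×8 = 16 days in).
17 February 2025 is 73 days after the start; 73 ÷ 8 = 9 remainder 1. Last occurrence in the window: #10 on 16 February 2025.
Occurrences #3 through #10: 8 in total.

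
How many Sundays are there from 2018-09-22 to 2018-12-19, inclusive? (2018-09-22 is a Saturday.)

2018-09-22 is a Saturday; the first Sunday on or after it is 2018-09-23 (1 day later).
From 2018-09-23 to 2018-12-19: 7 + 31 + 30 + 19 = 87 days (rest of September, October, November, December).
87 ÷ 7 = 12 full weeks with remainder 3, so 12 more Sundays after the first → 13.

13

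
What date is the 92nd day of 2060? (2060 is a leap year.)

Jan has 31 days (92 − 31 = 61 remain).
Feb has 29 days (61 − 29 = 32 remain).
Mar has 31 days (32 − 31 = 1 remain).
1 into Apr → Apr 1.

Apr 1, 2060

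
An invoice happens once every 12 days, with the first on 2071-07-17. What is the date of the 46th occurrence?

2073-01-07

The 46th occurrence is 45 intervals after the first: 45 × 12 = 540 days after 2071-07-17.
July has 31 days — 14 days to the end of July leaves 526.
From end of July to end of 2071 is 153 days (373 left).
2072 has 366 days (7 left).
7 days into January → 2073-01-07.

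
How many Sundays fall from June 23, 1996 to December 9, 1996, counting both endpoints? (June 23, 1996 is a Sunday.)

June 23, 1996 is a Sunday; the first Sunday on or after it is June 23, 1996.
From June 23, 1996 to December 9, 1996: 7 + 31 + 31 + 30 + 31 + 30 + 9 = 169 days (rest of June, July, August, September, October, November, December).
169 ÷ 7 = 24 full weeks with remainder 1, so 24 more Sundays after the first → 25.

25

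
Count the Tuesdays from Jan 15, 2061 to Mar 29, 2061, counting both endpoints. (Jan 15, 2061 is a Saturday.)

11

Jan 15, 2061 is a Saturday; the first Tuesday on or after it is Jan 18, 2061 (3 days later).
From Jan 18, 2061 to Mar 29, 2061: 13 + 28 + 29 = 70 days (rest of Jan, Feb, Mar).
70 ÷ 7 = 10 full weeks with remainder 0, so 10 more Tuesdays after the first → 11.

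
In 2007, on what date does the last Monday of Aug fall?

Aug 27, 2007

Aug 2007 begins on a Wednesday, so the first Monday is Aug 6 (5 days later).
Aug 2007 has 31 days. Adding weeks: 6, 13, 20, 27 — the last one ≤ 31 is the 27th.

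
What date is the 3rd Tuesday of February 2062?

The first Tuesday of February 2062 is February 7.
The 3rd Tuesday is 2 weeks later: 7 + 14 = 21.

21 February 2062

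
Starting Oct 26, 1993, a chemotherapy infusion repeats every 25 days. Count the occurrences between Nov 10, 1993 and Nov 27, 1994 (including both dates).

15

Occurrences land 25·i days after Oct 26, 1993 for i = 0, 1, 2, …
Nov 10, 1993 is 15 days after the start; 15 ÷ 25 = 0 remainder 15; since the remainder is 15, round up to i = 1. First occurrence in the window: #2 on Nov 20, 1993 (1×25 = 25 days in).
Nov 27, 1994 is 397 days after the start; 397 ÷ 25 = 15 remainder 22. Last occurrence in the window: #16 on Nov 5, 1994.
Occurrences #2 through #16: 15 in total.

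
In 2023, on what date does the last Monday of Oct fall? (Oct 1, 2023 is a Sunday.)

Oct 2023 begins on a Sunday, so the first Monday is Oct 2 (1 day later).
Oct 2023 has 31 days. Adding weeks: 2, 9, 16, 23, 30 — the last one ≤ 31 is the 30th.

Oct 30, 2023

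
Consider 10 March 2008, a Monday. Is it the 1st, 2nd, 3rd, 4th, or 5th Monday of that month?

2nd

Day 10 falls in week ⌈10/7⌉ of the month.
Days 1–7 hold the 1st Monday, 8–14 the 2nd, 15–21 the 3rd, 22–28 the 4th, 29–31 the 5th.
10 is in the range for the 2nd.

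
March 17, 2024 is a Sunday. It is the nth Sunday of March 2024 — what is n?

Day 17 falls in week ⌈17/7⌉ of the month.
Days 1–7 hold the 1st Sunday, 8–14 the 2nd, 15–21 the 3rd, 22–28 the 4th, 29–31 the 5th.
17 is in the range for the 3rd.

3rd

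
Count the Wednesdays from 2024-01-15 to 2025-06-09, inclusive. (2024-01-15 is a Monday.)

2024-01-15 is a Monday; the first Wednesday on or after it is 2024-01-17 (2 days later).
From 2024-01-17 to 2025-06-09: 349 + 160 = 509 days (rest of 2024, to 2025-06-09 in 2025).
509 ÷ 7 = 72 full weeks with remainder 5, so 72 more Wednesdays after the first → 73.

73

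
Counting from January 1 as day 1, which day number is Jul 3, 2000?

185

Days in months before Jul: 31 + 29 + 31 + 30 + 31 + 30 = 182.
Plus 3 days into Jul → day 185.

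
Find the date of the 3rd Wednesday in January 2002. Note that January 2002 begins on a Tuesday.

2002-01-16

January 2002 begins on a Tuesday, so the first Wednesday is January 2 (1 day later).
The 3rd Wednesday is 2 weeks later: 2 + 14 = 16.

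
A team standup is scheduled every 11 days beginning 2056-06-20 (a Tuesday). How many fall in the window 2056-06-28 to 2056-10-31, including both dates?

Occurrences land 11·i days after 2056-06-20 for i = 0, 1, 2, …
2056-06-28 is 8 days after the start; 8 ÷ 11 = 0 remainder 8; since the remainder is 8, round up to i = 1. First occurrence in the window: #2 on 2056-07-01 (1×11 = 11 days in).
2056-10-31 is 133 days after the start; 133 ÷ 11 = 12 remainder 1. Last occurrence in the window: #13 on 2056-10-30.
Occurrences #2 through #13: 12 in total.

12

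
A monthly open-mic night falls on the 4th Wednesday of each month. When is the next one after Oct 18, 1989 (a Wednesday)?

Oct 25, 1989

Oct 1989 starts on a Sunday; its first Wednesday is the 4th, so the 4th Wednesday is the 25th — Oct 25, 1989.
Oct 25, 1989 is after Oct 18, 1989, so that is the next one.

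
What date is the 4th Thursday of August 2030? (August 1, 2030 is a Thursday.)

22 August 2030

August 2030 begins on a Thursday, so the first Thursday is August 1.
The 4th Thursday is 3 weeks later: 1 + 21 = 22.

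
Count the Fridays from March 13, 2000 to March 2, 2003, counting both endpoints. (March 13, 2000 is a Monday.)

155

March 13, 2000 is a Monday; the first Friday on or after it is March 17, 2000 (4 days later).
From March 17, 2000 to March 2, 2003: 289 + 365 + 365 + 61 = 1080 days (rest of 2000, 2001, 2002, to March 2, 2003 in 2003).
1080 ÷ 7 = 154 full weeks with remainder 2, so 154 more Fridays after the first → 155.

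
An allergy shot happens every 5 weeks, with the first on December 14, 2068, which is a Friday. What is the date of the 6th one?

The 6th occurrence is 5 intervals after the first: 5 × 35 = 175 days after December 14, 2068.
December has 31 days — 17 days to the end of December leaves 158.
January has 31 days (127 left).
February has 28 days (99 left).
March has 31 days (68 left).
April has 30 days (38 left).
May has 31 days (7 left).
7 days into June → June 7, 2069.

June 7, 2069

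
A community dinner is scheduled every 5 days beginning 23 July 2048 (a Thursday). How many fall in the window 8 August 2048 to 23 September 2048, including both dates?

Occurrences land 5·i days after 23 July 2048 for i = 0, 1, 2, …
8 August 2048 is 16 days after the start; 16 ÷ 5 = 3 remainder 1; since the remainder is 1, round up to i = 4. First occurrence in the window: #5 on 12 August 2048 (4×5 = 20 days in).
23 September 2048 is 62 days after the start; 62 ÷ 5 = 12 remainder 2. Last occurrence in the window: #13 on 21 September 2048.
Occurrences #5 through #13: 9 in total.

9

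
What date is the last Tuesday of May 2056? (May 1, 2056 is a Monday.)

May 2056 begins on a Monday, so the first Tuesday is May 2 (1 day later).
May 2056 has 31 days. Adding weeks: 2, 9, 16, 23, 30 — the last one ≤ 31 is the 30th.

May 30, 2056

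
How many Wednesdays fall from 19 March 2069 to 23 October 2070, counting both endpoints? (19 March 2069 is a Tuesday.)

19 March 2069 is a Tuesday; the first Wednesday on or after it is 20 March 2069 (1 day later).
From 20 March 2069 to 23 October 2070: 286 + 296 = 582 days (rest of 2069, to 23 October 2070 in 2070).
582 ÷ 7 = 83 full weeks with remainder 1, so 83 more Wednesdays after the first → 84.

84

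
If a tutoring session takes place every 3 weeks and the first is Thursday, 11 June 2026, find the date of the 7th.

The 7th occurrence is 6 intervals after the first: 6 × 21 = 126 days after 11 June 2026.
June has 30 days — 19 days to the end of June leaves 107.
July has 31 days (76 left).
August has 31 days (45 left).
September has 30 days (15 left).
15 days into October → 15 October 2026.

15 October 2026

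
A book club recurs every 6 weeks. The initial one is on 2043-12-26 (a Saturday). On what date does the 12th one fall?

2045-04-01

The 12th occurrence is 11 intervals after the first: 11 × 42 = 462 days after 2043-12-26.
December has 31 days — 5 days to the end of December leaves 457.
2044 has 366 days (91 left).
January has 31 days (60 left).
February has 28 days (32 left).
March has 31 days (1 left).
1 day into April → 2045-04-01.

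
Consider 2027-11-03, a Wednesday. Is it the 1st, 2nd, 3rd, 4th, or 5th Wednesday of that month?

Day 3 falls in week ⌈3/7⌉ of the month.
Days 1–7 hold the 1st Wednesday, 8–14 the 2nd, 15–21 the 3rd, 22–28 the 4th, 29–31 the 5th.
3 is in the range for the 1st.

1st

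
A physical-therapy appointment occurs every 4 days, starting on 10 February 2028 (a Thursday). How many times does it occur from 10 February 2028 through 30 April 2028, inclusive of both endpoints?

Occurrences land 4·i days after 10 February 2028 for i = 0, 1, 2, …
The window opens on the start date, so the first occurrence inside is #1 on 10 February 2028.
30 April 2028 is 80 days after the start; 80 ÷ 4 = 20 remainder 0. Last occurrence in the window: #21 on 30 April 2028.
Occurrences #1 through #21: 21 in total.

21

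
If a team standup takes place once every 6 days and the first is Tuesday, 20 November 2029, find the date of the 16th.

The 16th occurrence is 15 intervals after the first: 15 × 6 = 90 days after 20 November 2029.
November has 30 days — 10 days to the end of November leaves 80.
December has 31 days (49 left).
January has 31 days (18 left).
18 days into February → 18 February 2030.

18 February 2030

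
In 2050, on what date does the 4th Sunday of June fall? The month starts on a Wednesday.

June 2050 begins on a Wednesday, so the first Sunday is June 5 (4 days later).
The 4th Sunday is 3 weeks later: 5 + 21 = 26.

2050-06-26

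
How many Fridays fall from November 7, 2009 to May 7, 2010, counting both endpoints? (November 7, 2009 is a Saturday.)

November 7, 2009 is a Saturday; the first Friday on or after it is November 13, 2009 (6 days later).
From November 13, 2009 to May 7, 2010: 17 + 31 + 31 + 28 + 31 + 30 + 7 = 175 days (rest of November, December, January, February, March, April, May).
175 ÷ 7 = 25 full weeks with remainder 0, so 25 more Fridays after the first → 26.

26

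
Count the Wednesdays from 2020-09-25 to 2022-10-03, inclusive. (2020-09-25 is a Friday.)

2020-09-25 is a Friday; the first Wednesday on or after it is 2020-09-30 (5 days later).
From 2020-09-30 to 2022-10-03: 92 + 365 + 276 = 733 days (rest of 2020, 2021, to 2022-10-03 in 2022).
733 ÷ 7 = 104 full weeks with remainder 5, so 104 more Wednesdays after the first → 105.

105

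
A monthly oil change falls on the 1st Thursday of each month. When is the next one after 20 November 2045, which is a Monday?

7 December 2045

November 2045 starts on a Wednesday, so its 1st Thursday is 2 November 2045 (1 day in).
That is not after 20 November 2045, so look at December 2045.
December 2045 starts on a Friday, so its 1st Thursday is 7 December 2045 (6 days in).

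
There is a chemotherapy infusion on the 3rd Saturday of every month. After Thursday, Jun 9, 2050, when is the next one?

Jun 2050 starts on a Wednesday; its first Saturday is the 4th, so the 3rd Saturday is the 18th — Jun 18, 2050.
Jun 18, 2050 is after Jun 9, 2050, so that is the next one.

Jun 18, 2050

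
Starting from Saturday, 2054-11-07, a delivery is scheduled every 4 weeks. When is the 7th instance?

2055-04-24

The 7th occurrence is 6 intervals after the first: 6 × 28 = 168 days after 2054-11-07.
November has 30 days — 23 days to the end of November leaves 145.
December has 31 days (114 left).
January has 31 days (83 left).
February has 28 days (55 left).
March has 31 days (24 left).
24 days into April → 2055-04-24.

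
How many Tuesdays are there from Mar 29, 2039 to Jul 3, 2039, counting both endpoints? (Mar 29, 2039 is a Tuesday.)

14

Mar 29, 2039 is a Tuesday; the first Tuesday on or after it is Mar 29, 2039.
From Mar 29, 2039 to Jul 3, 2039: 2 + 30 + 31 + 30 + 3 = 96 days (rest of Mar, Apr, May, Jun, Jul).
96 ÷ 7 = 13 full weeks with remainder 5, so 13 more Tuesdays after the first → 14.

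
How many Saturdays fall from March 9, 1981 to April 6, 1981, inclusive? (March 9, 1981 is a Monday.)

4

March 9, 1981 is a Monday; the first Saturday on or after it is March 14, 1981 (5 days later).
From March 14, 1981 to April 6, 1981: 17 + 6 = 23 days (rest of March, April).
23 ÷ 7 = 3 full weeks with remainder 2, so 3 more Saturdays after the first → 4.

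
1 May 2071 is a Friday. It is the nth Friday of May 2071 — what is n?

Day 1 falls in week ⌈1/7⌉ of the month.
Days 1–7 hold the 1st Friday, 8–14 the 2nd, 15–21 the 3rd, 22–28 the 4th, 29–31 the 5th.
1 is in the range for the 1st.

1st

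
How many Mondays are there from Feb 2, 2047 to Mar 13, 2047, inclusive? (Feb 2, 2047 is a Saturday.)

6

Feb 2, 2047 is a Saturday; the first Monday on or after it is Feb 4, 2047 (2 days later).
From Feb 4, 2047 to Mar 13, 2047: 24 + 13 = 37 days (rest of Feb, Mar).
37 ÷ 7 = 5 full weeks with remainder 2, so 5 more Mondays after the first → 6.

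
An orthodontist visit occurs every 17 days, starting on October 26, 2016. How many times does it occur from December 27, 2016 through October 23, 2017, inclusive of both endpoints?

Occurrences land 17·i days after October 26, 2016 for i = 0, 1, 2, …
December 27, 2016 is 62 days after the start; 62 ÷ 17 = 3 remainder 11; since the remainder is 11, round up to i = 4. First occurrence in the window: #5 on January 2, 2017 (4×17 = 68 days in).
October 23, 2017 is 362 days after the start; 362 ÷ 17 = 21 remainder 5. Last occurrence in the window: #22 on October 18, 2017.
Occurrences #5 through #22: 18 in total.

18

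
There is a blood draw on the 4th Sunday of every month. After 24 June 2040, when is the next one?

22 July 2040

June 2040 starts on a Friday; its first Sunday is the 3rd, so the 4th Sunday is the 24th — 24 June 2040.
That is not after 24 June 2040, so look at July 2040.
July 2040 starts on a Sunday; its first Sunday is the 1st, so the 4th Sunday is the 22nd — 22 July 2040.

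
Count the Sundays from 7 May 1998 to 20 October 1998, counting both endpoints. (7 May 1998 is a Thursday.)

7 May 1998 is a Thursday; the first Sunday on or after it is 10 May 1998 (3 days later).
From 10 May 1998 to 20 October 1998: 21 + 30 + 31 + 31 + 30 + 20 = 163 days (rest of May, June, July, August, September, October).
163 ÷ 7 = 23 full weeks with remainder 2, so 23 more Sundays after the first → 24.

24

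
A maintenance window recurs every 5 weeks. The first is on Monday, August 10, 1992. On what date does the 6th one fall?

February 1, 1993

The 6th occurrence is 5 intervals after the first: 5 × 35 = 175 days after August 10, 1992.
August has 31 days — 21 days to the end of August leaves 154.
September has 30 days (124 left).
October has 31 days (93 left).
November has 30 days (63 left).
December has 31 days (32 left).
January has 31 days (1 left).
1 day into February → February 1, 1993.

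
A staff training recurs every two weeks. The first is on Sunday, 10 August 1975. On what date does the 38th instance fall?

9 January 1977

The 38th occurrence is 37 intervals after the first: 37 × 14 = 518 days after 10 August 1975.
August has 31 days — 21 days to the end of August leaves 497.
From end of August to end of 1975 is 122 days (375 left).
1976 has 366 days (9 left).
9 days into January → 9 January 1977.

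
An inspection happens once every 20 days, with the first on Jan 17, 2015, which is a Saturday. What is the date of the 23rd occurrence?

Apr 1, 2016

The 23rd occurrence is 22 intervals after the first: 22 × 20 = 440 days after Jan 17, 2015.
Jan has 31 days — 14 days to the end of Jan leaves 426.
From end of Jan to end of 2015 is 334 days (92 left).
Jan has 31 days (61 left).
Feb has 29 days (32 left).
Mar has 31 days (1 left).
1 day into Apr → Apr 1, 2016.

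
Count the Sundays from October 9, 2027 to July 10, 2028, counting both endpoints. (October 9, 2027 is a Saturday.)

October 9, 2027 is a Saturday; the first Sunday on or after it is October 10, 2027 (1 day later).
From October 10, 2027 to July 10, 2028: 21 + 30 + 31 + 31 + 29 + 31 + 30 + 31 + 30 + 10 = 274 days (rest of October, November, December, January, February, March, April, May, June, July).
274 ÷ 7 = 39 full weeks with remainder 1, so 39 more Sundays after the first → 40.

40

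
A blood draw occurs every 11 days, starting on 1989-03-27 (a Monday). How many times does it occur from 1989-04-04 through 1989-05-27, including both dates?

5

Occurrences land 11·i days after 1989-03-27 for i = 0, 1, 2, …
1989-04-04 is 8 days after the start; 8 ÷ 11 = 0 remainder 8; since the remainder is 8, round up to i = 1. First occurrence in the window: #2 on 1989-04-07 (1×11 = 11 days in).
1989-05-27 is 61 days after the start; 61 ÷ 11 = 5 remainder 6. Last occurrence in the window: #6 on 1989-05-21.
Occurrences #2 through #6: 5 in total.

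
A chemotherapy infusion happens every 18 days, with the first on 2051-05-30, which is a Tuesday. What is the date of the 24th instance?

2052-07-17

The 24th occurrence is 23 intervals after the first: 23 × 18 = 414 days after 2051-05-30.
May has 31 days — 1 day to the end of May leaves 413.
From end of May to end of 2051 is 214 days (199 left).
January has 31 days (168 left).
February has 29 days (139 left).
March has 31 days (108 left).
April has 30 days (78 left).
May has 31 days (47 left).
June has 30 days (17 left).
17 days into July → 2052-07-17.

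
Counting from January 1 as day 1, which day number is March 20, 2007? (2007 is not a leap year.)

79

Days in months before March: 31 + 28 = 59.
Plus 20 days into March → day 79.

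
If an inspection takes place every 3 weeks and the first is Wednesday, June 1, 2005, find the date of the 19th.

June 14, 2006

The 19th occurrence is 18 intervals after the first: 18 × 21 = 378 days after June 1, 2005.
June has 30 days — 29 days to the end of June leaves 349.
July has 31 days (318 left).
August has 31 days (287 left).
September has 30 days (257 left).
October has 31 days (226 left).
November has 30 days (196 left).
December has 31 days (165 left).
January has 31 days (134 left).
February has 28 days (106 left).
March has 31 days (75 left).
April has 30 days (45 left).
May has 31 days (14 left).
14 days into June → June 14, 2006.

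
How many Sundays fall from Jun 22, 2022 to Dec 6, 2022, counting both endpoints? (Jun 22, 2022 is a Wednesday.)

24

Jun 22, 2022 is a Wednesday; the first Sunday on or after it is Jun 26, 2022 (4 days later).
From Jun 26, 2022 to Dec 6, 2022: 4 + 31 + 31 + 30 + 31 + 30 + 6 = 163 days (rest of Jun, Jul, Aug, Sep, Oct, Nov, Dec).
163 ÷ 7 = 23 full weeks with remainder 2, so 23 more Sundays after the first → 24.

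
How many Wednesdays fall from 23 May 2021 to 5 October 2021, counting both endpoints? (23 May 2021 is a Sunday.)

19

23 May 2021 is a Sunday; the first Wednesday on or after it is 26 May 2021 (3 days later).
From 26 May 2021 to 5 October 2021: 5 + 30 + 31 + 31 + 30 + 5 = 132 days (rest of May, June, July, August, September, October).
132 ÷ 7 = 18 full weeks with remainder 6, so 18 more Wednesdays after the first → 19.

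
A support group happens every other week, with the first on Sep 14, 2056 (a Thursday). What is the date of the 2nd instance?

The 2nd occurrence is 1 interval after the first: 1 × 14 = 14 days after Sep 14, 2056.
14 days later is Sep 28, 2056.

Sep 28, 2056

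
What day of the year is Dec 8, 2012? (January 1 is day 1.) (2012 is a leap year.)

Days in months before Dec: 31 + 29 + 31 + 30 + 31 + 30 + 31 + 31 + 30 + 31 + 30 = 335.
Plus 8 days into Dec → day 343.

343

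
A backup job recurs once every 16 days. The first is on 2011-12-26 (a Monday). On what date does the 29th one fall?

2013-03-18

The 29th occurrence is 28 intervals after the first: 28 × 16 = 448 days after 2011-12-26.
December has 31 days — 5 days to the end of December leaves 443.
2012 has 366 days (77 left).
January has 31 days (46 left).
February has 28 days (18 left).
18 days into March → 2013-03-18.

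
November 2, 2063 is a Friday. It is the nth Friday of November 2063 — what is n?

Day 2 falls in week ⌈2/7⌉ of the month.
Days 1–7 hold the 1st Friday, 8–14 the 2nd, 15–21 the 3rd, 22–28 the 4th, 29–31 the 5th.
2 is in the range for the 1st.

1st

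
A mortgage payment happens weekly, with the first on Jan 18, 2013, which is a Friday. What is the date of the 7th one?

The 7th occurrence is 6 intervals after the first: 6 × 7 = 42 days after Jan 18, 2013.
Jan has 31 days — 13 days to the end of Jan leaves 29.
Feb has 28 days (1 left).
1 day into Mar → Mar 1, 2013.

Mar 1, 2013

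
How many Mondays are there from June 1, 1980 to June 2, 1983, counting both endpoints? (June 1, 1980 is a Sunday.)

157

June 1, 1980 is a Sunday; the first Monday on or after it is June 2, 1980 (1 day later).
From June 2, 1980 to June 2, 1983: 212 + 365 + 365 + 153 = 1095 days (rest of 1980, 1981, 1982, to June 2, 1983 in 1983).
1095 ÷ 7 = 156 full weeks with remainder 3, so 156 more Mondays after the first → 157.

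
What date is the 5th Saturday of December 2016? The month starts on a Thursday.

December 2016 begins on a Thursday, so the first Saturday is December 3 (2 days later).
The 5th Saturday is 4 weeks later: 3 + 28 = 31.

31 December 2016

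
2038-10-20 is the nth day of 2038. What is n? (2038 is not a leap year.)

293

Days in months before October: 31 + 28 + 31 + 30 + 31 + 30 + 31 + 31 + 30 = 273.
Plus 20 days into October → day 293.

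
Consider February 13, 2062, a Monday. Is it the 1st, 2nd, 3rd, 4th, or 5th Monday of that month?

Day 13 falls in week ⌈13/7⌉ of the month.
Days 1–7 hold the 1st Monday, 8–14 the 2nd, 15–21 the 3rd, 22–28 the 4th, 29–31 the 5th.
13 is in the range for the 2nd.

2nd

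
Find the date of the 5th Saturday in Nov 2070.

Nov 2070 begins on a Saturday, so the first Saturday is Nov 1.
The 5th Saturday is 4 weeks later: 1 + 28 = 29.

Nov 29, 2070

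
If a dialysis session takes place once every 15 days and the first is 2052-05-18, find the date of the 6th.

2052-08-01

The 6th occurrence is 5 intervals after the first: 5 × 15 = 75 days after 2052-05-18.
May has 31 days — 13 days to the end of May leaves 62.
June has 30 days (32 left).
July has 31 days (1 left).
1 day into August → 2052-08-01.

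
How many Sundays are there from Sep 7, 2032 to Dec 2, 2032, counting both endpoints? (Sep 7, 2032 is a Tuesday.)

12

Sep 7, 2032 is a Tuesday; the first Sunday on or after it is Sep 12, 2032 (5 days later).
From Sep 12, 2032 to Dec 2, 2032: 18 + 31 + 30 + 2 = 81 days (rest of Sep, Oct, Nov, Dec).
81 ÷ 7 = 11 full weeks with remainder 4, so 11 more Sundays after the first → 12.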